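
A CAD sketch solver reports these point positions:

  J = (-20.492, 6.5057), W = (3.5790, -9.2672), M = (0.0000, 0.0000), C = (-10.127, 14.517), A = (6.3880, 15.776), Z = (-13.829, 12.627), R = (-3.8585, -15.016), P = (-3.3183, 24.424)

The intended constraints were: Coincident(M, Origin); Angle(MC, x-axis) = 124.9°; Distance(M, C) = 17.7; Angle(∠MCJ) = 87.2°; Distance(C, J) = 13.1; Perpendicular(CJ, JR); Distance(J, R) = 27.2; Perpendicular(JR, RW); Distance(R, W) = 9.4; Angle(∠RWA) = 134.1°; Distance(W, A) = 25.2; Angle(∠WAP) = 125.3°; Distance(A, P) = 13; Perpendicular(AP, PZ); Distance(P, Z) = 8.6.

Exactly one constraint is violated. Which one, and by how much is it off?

Distance(P, Z) = 8.6 — off by 7.20.

M = (0.00, 0.00) ✓; MC at 124.9° ✓; |MC| = 17.70 ✓; ∠MCJ = 87.20° ✓; |CJ| = 13.10 ✓; ∠(CJ, JR) = 90.00° ✓; |JR| = 27.20 ✓; ∠(JR, RW) = 90.00° ✓; |RW| = 9.400 ✓; ∠RWA = 134.1° ✓; |WA| = 25.20 ✓; ∠WAP = 125.3° ✓; |AP| = 13.00 ✓; ∠(AP, PZ) = 90.00° ✓; |PZ| = 15.80 ✗.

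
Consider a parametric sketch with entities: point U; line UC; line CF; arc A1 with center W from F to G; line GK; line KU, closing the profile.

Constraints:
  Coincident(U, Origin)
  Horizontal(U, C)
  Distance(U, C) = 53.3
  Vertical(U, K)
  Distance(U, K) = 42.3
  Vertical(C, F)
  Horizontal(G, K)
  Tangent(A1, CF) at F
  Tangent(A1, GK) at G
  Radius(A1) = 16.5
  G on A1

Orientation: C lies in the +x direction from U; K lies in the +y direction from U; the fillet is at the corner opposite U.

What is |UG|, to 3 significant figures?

56.1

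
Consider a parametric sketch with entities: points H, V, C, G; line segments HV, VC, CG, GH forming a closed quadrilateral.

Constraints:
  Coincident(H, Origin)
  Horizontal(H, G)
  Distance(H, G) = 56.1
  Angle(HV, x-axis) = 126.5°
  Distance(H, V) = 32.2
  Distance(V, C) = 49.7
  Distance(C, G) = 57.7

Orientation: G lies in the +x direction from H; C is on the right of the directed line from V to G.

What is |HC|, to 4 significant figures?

19.30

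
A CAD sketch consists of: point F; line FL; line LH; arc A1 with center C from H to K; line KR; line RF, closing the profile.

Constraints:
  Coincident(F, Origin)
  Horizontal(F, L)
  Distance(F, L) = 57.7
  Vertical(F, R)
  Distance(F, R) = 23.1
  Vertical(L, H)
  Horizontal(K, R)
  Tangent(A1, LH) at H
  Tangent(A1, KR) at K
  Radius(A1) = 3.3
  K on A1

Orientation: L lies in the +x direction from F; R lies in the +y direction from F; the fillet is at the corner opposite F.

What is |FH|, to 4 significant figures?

61.00

F is at the origin; F and L share the same y with |FL| = 57.7 and L on the +x side, so L = (57.70, 0.000). F and R share the same x with |FR| = 23.1 and R on the +y side, so R = (0.000, 23.10). The virtual corner opposite F is at (57.70, 23.10). The tangent condition forces CH to be normal to LH and A1 meets KR tangentially, so CK is at right angles to KR, with radius 3.3, so the center C sits 3.3 in from both sides at C = (54.40, 19.80). That places the tangent points at H = (57.70, 19.80) on LH and K = (54.40, 23.10) on KR. Then |FH| = |H − F| = 61.00.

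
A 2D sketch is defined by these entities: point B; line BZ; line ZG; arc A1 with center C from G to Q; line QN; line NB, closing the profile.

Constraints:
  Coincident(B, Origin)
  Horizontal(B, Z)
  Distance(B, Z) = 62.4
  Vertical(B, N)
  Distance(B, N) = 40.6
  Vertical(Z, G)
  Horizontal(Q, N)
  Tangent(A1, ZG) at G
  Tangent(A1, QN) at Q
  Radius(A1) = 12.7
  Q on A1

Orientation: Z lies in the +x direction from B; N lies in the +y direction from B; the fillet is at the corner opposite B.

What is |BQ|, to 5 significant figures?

64.175

The virtual corner opposite B is at (62.400, 40.600). Since A1 is tangent to ZG there, CG ⟂ ZG and since A1 is tangent to QN there, CQ ⟂ QN, with radius 12.7, so the center C sits 12.7 in from both sides at C = (49.700, 27.900). That places the tangent points at G = (62.400, 27.900) on ZG and Q = (49.700, 40.600) on QN. Then |BQ| = |Q − B| = 64.175.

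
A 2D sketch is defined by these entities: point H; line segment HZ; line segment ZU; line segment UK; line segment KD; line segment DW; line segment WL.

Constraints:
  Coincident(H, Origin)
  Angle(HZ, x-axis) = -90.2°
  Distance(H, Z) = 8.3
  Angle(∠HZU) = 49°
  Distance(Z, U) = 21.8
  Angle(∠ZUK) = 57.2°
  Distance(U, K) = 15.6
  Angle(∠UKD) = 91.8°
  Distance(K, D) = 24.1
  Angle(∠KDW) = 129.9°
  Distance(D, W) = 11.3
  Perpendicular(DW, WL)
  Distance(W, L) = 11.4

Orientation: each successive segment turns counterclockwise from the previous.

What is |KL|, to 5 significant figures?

27.682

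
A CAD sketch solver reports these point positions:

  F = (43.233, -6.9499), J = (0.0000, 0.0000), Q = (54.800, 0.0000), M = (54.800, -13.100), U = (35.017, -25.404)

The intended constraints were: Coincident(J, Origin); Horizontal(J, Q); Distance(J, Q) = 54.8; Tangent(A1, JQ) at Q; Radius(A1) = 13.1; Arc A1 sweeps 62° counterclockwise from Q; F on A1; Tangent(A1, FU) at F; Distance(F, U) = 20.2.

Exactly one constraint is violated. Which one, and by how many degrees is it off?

Tangent(A1, FU) at F — off by 4.00°.

J = (0.00, 0.00) ✓; J.y = 0.00, Q.y = 0.00 ✓; |JQ| = 54.80 ✓; ∠(MQ, QJ) = 90.00° ✓; |MQ| = 13.10 ✓; bearing(M→F) − bearing(M→Q) = 62.00° ✓; |MF| = 13.10 ✓; ∠(MF, FU) = 86.00° ✗; |FU| = 20.20 ✓.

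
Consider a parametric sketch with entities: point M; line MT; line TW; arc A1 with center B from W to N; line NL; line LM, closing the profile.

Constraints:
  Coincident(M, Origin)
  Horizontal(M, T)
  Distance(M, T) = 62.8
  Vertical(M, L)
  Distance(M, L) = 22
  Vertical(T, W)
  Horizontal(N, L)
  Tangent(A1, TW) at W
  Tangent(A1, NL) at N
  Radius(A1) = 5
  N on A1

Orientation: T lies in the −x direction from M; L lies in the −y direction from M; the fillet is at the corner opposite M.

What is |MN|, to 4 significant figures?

61.85

M is at the origin; MT is horizontal with |MT| = 62.8 and T on the −x side, so T = (-62.80, 0.000). M and L share the same x with |ML| = 22.0 and L on the −y side, so L = (0.000, -22.00). The virtual corner opposite M is at (-62.80, -22.00). Since A1 is tangent to TW there, BW ⟂ TW and the tangent condition forces BN to be normal to NL, with radius 5.0, so the center B sits 5.0 in from both sides at B = (-57.80, -17.00). That places the tangent points at W = (-62.80, -17.00) on TW and N = (-57.80, -22.00) on NL. Then |MN| = |N − M| = 61.85.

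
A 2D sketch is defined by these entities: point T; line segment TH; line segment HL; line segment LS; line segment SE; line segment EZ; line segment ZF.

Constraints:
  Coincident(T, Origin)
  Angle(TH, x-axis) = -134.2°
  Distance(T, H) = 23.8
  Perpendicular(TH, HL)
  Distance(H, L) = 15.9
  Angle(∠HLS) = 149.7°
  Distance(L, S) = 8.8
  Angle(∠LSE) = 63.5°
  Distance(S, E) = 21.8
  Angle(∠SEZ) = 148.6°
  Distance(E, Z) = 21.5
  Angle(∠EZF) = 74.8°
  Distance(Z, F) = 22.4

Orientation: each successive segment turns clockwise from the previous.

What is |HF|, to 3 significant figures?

12.0

T is at the origin; TH runs at -134.2° with length 23.8, so H = (-16.6, -17.1). The perpendicularity gives HL at right angles to TH, so HL runs at 136°; with |HL| = 15.9, L = (-28.0, -5.98). ∠HLS = 149.7° gives LS at 106° from the x-axis; with |LS| = 8.8, S = (-30.3, 2.50). ∠LSE = 63.5° gives SE at -11.0° from the x-axis; with |SE| = 21.8, E = (-8.94, -1.66). ∠SEZ = 148.6° gives EZ at -42.4° from the x-axis; with |EZ| = 21.5, Z = (6.93, -16.2). ∠EZF = 74.8° gives ZF at -148° from the x-axis; with |ZF| = 22.4, F = (-12.0, -28.2). Then |HF| = |F − H| = 12.0.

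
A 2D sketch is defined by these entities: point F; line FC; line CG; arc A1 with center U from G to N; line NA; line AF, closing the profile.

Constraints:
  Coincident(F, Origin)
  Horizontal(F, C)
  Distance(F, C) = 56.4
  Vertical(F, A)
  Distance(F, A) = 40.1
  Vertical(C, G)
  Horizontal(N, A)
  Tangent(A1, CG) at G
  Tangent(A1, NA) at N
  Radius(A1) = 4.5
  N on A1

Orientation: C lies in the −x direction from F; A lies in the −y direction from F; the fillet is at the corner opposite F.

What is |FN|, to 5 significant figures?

65.587

The virtual corner opposite F is at (-56.400, -40.100). Since A1 is tangent to CG there, UG ⟂ CG and tangency of A1 to NA means the radius UN is perpendicular to NA, with radius 4.5, so the center U sits 4.5 in from both sides at U = (-51.900, -35.600). That places the tangent points at G = (-56.400, -35.600) on CG and N = (-51.900, -40.100) on NA. Then |FN| = |N − F| = 65.587.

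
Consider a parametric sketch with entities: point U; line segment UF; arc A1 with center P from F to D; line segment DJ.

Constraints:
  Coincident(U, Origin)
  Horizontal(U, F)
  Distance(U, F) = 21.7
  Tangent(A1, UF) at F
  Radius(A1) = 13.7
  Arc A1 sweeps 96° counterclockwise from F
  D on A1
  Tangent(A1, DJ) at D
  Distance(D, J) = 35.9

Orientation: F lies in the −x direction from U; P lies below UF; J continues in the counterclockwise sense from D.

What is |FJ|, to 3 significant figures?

51.8

On A1, F sits at bearing 90° from P; a 96° counterclockwise sweep puts D at bearing 186°, so D = P + 13.7·(cos 186°, sin 186°) = (-35.3, -15.1). Since A1 is tangent to DJ there, PD ⟂ DJ, so DJ runs along (−sin 186°, cos 186°); with |DJ| = 35.9, J = (-31.6, -50.8). Then |FJ| = |J − F| = 51.8.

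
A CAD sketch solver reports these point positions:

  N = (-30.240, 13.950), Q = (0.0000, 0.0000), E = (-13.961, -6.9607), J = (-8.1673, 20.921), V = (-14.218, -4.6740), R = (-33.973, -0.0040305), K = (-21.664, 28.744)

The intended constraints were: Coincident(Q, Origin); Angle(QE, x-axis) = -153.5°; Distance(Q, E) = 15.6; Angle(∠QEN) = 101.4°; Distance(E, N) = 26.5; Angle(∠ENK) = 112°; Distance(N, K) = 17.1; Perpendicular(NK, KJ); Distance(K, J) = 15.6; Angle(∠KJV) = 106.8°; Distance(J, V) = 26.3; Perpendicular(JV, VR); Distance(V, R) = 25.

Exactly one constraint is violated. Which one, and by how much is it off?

Distance(V, R) = 25 — off by 4.70.

Q = (0.00, 0.00) ✓; QE at -153.5° ✓; |QE| = 15.60 ✓; ∠QEN = 101.4° ✓; |EN| = 26.50 ✓; ∠ENK = 112.0° ✓; |NK| = 17.10 ✓; ∠(NK, KJ) = 90.00° ✓; |KJ| = 15.60 ✓; ∠KJV = 106.8° ✓; |JV| = 26.30 ✓; ∠(JV, VR) = 90.00° ✓; |VR| = 20.30 ✗.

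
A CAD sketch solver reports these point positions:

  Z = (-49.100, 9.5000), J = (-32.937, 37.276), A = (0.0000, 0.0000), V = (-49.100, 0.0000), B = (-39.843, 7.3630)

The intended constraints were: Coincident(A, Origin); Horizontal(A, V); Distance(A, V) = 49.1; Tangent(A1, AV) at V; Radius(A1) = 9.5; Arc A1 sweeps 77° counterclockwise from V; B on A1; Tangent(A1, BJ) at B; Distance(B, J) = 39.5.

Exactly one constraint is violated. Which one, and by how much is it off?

Distance(B, J) = 39.5 — off by 8.80.

A = (0.00, 0.00) ✓; A.y = 0.00, V.y = 0.00 ✓; |AV| = 49.10 ✓; ∠(ZV, VA) = 90.00° ✓; |ZV| = 9.500 ✓; bearing(Z→B) − bearing(Z→V) = 77.00° ✓; |ZB| = 9.500 ✓; ∠(ZB, BJ) = 90.00° ✓; |BJ| = 30.70 ✗.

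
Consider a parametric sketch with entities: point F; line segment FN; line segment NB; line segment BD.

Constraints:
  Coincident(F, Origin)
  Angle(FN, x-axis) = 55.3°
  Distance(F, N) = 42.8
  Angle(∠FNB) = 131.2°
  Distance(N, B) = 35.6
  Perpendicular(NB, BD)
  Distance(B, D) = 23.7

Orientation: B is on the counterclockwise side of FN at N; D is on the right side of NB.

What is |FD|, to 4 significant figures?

84.82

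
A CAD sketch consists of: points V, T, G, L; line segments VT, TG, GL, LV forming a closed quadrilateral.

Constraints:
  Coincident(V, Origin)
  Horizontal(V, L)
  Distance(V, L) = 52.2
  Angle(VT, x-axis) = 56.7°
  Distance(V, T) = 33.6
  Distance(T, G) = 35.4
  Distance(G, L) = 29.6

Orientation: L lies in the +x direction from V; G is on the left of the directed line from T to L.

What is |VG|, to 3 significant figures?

61.4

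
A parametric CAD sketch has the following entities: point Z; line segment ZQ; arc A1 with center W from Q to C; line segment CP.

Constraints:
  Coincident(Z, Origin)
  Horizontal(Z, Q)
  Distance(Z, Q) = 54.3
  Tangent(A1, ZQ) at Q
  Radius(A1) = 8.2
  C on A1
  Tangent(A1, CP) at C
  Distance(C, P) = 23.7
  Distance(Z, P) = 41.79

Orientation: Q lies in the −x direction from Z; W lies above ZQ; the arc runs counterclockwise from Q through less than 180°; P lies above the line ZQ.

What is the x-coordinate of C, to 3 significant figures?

-47.4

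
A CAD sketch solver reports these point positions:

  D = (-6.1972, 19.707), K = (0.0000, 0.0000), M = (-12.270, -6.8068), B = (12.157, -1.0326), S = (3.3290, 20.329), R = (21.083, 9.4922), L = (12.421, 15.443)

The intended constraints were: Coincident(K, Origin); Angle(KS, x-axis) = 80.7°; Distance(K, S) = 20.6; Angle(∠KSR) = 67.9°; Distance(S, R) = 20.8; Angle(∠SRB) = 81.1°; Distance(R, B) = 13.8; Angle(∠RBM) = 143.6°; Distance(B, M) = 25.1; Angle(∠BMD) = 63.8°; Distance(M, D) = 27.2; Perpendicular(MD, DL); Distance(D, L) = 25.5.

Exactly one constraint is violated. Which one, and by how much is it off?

Distance(D, L) = 25.5 — off by 6.40.

K = (0.00, 0.00) ✓; KS at 80.70° ✓; |KS| = 20.60 ✓; ∠KSR = 67.90° ✓; |SR| = 20.80 ✓; ∠SRB = 81.10° ✓; |RB| = 13.80 ✓; ∠RBM = 143.6° ✓; |BM| = 25.10 ✓; ∠BMD = 63.80° ✓; |MD| = 27.20 ✓; ∠(MD, DL) = 90.00° ✓; |DL| = 19.10 ✗.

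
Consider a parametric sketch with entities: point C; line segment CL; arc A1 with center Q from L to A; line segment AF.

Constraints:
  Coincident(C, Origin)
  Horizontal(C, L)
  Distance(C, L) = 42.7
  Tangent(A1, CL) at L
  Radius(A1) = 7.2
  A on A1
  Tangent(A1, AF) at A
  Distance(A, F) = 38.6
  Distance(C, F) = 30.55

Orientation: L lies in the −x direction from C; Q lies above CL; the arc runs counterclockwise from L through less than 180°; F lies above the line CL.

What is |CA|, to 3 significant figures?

37.7

C is at the origin; CL is horizontal with |CL| = 42.7 and L on the −x side, so L = (-42.7, 0.00). The tangent condition forces QL to be normal to CL, so Q = L + (0, 7.2) = (-42.7, 7.20). Since QA ⟂ AF (tangency), |QF| = √(7.2² + 38.6²) = 39.3 regardless of where A sits on A1. So F lies on both circle(C, 30.55) and circle(Q, 39.3); the above-CL intersection is F = (-9.96, 28.9). A is the foot of the tangent from F: A = (-37.7, 2.03).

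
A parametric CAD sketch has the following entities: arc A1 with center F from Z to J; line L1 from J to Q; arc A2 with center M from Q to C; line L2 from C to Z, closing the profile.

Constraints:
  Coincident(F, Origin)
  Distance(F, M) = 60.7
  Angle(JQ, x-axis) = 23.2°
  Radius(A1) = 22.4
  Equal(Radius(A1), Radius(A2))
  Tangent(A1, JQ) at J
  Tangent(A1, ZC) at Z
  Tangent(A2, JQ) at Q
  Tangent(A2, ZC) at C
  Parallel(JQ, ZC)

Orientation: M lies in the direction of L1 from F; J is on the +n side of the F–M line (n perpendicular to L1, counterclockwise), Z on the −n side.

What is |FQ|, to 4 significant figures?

64.70

The slot axis is L1's direction at 23.2°, so u = (cos 23.2°, sin 23.2°) = (0.9191, 0.3939) and n = (−sin 23.2°, cos 23.2°) = (-0.3939, 0.9191). F is at the origin and M lies 60.7 along u from F, so M = 60.7·u = (55.79, 23.91). Tangency of A1 to both parallel lines with radius 22.4 puts J and Z at F ± 22.4·n: J = (-8.824, 20.59), Z = (8.824, -20.59). Equal radii place Q and C the same way about M: Q = M + 22.4·n = (46.97, 44.50), C = M − 22.4·n = (64.62, 3.324). Then |FQ| = |Q − F| = 64.70.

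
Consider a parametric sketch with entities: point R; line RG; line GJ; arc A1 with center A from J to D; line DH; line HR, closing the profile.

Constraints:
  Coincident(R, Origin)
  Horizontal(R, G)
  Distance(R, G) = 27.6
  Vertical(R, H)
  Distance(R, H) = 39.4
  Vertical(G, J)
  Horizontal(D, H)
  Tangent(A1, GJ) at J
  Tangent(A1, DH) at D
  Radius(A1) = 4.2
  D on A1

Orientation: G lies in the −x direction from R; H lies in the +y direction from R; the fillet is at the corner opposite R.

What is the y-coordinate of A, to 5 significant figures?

35.200

R is at the origin; R and G share the same y with |RG| = 27.6 and G on the −x side, so G = (-27.600, 0.0000). R and H share the same x with |RH| = 39.4 and H on the +y side, so H = (0.0000, 39.400). The virtual corner opposite R is at (-27.600, 39.400). The tangent condition forces AJ to be normal to GJ and tangency of A1 to DH means the radius AD is perpendicular to DH, with radius 4.2, so the center A sits 4.2 in from both sides at A = (-23.400, 35.200). So A.y = 35.200.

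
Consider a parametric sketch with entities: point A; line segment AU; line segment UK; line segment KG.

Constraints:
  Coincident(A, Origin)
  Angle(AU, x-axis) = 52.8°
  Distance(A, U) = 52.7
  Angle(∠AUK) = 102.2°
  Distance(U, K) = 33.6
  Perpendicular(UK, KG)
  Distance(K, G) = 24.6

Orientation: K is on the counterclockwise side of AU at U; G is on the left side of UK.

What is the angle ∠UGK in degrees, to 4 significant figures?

53.79°

∠AUK = 102.2°, so UK runs at 52.8° + (180° − 102.2°) = 130.6° from the x-axis; with |UK| = 33.6, K = U + 33.6·(cos 130.6°, sin 130.6°) = (9.996, 67.49). UK ⟂ KG; with |KG| = 24.6 on the left of UK, G = K + 24.6·(-0.7593, -0.6508) = (-8.682, 51.48). Then cos ∠UGK = GU·GK / (|GU||GK|), giving 53.79°.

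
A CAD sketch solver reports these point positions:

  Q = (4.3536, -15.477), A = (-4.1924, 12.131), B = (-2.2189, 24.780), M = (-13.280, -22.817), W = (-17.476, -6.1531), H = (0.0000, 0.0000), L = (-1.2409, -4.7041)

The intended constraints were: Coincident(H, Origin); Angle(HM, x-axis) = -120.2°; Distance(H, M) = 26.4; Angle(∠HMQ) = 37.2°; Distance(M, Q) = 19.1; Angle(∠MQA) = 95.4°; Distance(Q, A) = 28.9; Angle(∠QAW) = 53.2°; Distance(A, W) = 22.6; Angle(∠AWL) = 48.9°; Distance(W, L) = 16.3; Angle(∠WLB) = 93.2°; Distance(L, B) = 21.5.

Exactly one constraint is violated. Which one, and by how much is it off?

Distance(L, B) = 21.5 — off by 8.00.

H = (0.00, 0.00) ✓; HM at -120.2° ✓; |HM| = 26.40 ✓; ∠HMQ = 37.20° ✓; |MQ| = 19.10 ✓; ∠MQA = 95.40° ✓; |QA| = 28.90 ✓; ∠QAW = 53.20° ✓; |AW| = 22.60 ✓; ∠AWL = 48.90° ✓; |WL| = 16.30 ✓; ∠WLB = 93.20° ✓; |LB| = 29.50 ✗.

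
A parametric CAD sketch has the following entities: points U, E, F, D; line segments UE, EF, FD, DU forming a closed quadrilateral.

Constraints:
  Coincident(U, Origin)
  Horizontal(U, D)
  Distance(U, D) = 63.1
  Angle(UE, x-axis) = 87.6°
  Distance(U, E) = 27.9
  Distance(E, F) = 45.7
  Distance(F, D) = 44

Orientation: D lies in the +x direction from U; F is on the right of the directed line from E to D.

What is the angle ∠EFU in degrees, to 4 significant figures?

32.05°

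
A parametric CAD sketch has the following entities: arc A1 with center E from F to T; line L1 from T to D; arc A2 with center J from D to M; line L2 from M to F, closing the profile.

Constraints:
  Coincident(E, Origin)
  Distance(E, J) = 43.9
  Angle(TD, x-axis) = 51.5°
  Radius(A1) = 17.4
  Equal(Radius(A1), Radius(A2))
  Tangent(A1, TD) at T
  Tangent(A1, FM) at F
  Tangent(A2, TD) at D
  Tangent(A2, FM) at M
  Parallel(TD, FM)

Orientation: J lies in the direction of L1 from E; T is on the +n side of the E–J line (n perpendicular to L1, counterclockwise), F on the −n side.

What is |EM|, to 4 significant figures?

47.22

The slot axis is L1's direction at 51.5°, so u = (cos 51.5°, sin 51.5°) = (0.6225, 0.7826) and n = (−sin 51.5°, cos 51.5°) = (-0.7826, 0.6225). E is at the origin and J lies 43.9 along u from E, so J = 43.9·u = (27.33, 34.36). Tangency of A1 to both parallel lines with radius 17.4 puts T and F at E ± 17.4·n: T = (-13.62, 10.83), F = (13.62, -10.83). Equal radii place D and M the same way about J: D = J + 17.4·n = (13.71, 45.19), M = J − 17.4·n = (40.95, 23.52). Then |EM| = |M − E| = 47.22.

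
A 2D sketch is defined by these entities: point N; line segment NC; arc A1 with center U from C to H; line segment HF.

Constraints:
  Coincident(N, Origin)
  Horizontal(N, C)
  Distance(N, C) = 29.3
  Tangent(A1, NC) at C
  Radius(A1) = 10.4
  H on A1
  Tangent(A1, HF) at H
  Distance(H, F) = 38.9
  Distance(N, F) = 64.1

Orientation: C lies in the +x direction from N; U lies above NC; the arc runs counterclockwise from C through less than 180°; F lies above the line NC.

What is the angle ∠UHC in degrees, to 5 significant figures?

46.445°

N is at the origin; NC is horizontal with |NC| = 29.3 and C on the +x side, so C = (29.300, 0.0000). The tangent condition forces UC to be normal to NC, so U = C + (0, 10.4) = (29.300, 10.400). Since UH ⟂ HF (tangency), |UF| = √(10.4² + 38.9²) = 40.266 regardless of where H sits on A1. So F lies on both circle(N, 64.1) and circle(U, 40.266); the above-NC intersection is F = (41.648, 48.726). H is the foot of the tangent from F: H = (39.687, 9.8756).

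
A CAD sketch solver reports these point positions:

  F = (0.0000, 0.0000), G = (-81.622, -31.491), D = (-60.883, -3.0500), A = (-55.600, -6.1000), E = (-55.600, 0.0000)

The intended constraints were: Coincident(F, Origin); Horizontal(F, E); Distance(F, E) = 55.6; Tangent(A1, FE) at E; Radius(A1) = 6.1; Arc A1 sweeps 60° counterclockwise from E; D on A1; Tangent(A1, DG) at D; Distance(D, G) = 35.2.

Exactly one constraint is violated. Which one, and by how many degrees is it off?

Tangent(A1, DG) at D — off by 6.10°.

F = (0.00, 0.00) ✓; F.y = 0.00, E.y = 0.00 ✓; |FE| = 55.60 ✓; ∠(AE, EF) = 90.00° ✓; |AE| = 6.100 ✓; bearing(A→D) − bearing(A→E) = 60.00° ✓; |AD| = 6.100 ✓; ∠(AD, DG) = 96.10° ✗; |DG| = 35.20 ✓.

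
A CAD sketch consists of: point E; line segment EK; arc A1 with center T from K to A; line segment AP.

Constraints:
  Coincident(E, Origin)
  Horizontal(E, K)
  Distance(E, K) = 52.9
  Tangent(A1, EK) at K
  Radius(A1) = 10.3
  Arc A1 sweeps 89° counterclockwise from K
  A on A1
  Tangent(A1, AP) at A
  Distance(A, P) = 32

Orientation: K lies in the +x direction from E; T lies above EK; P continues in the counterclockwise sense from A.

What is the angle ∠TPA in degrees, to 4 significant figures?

17.84°

On A1, K sits at bearing -90° from T; an 89° counterclockwise sweep puts A at bearing -1°, so A = T + 10.3·(cos -1°, sin -1°) = (63.20, 10.12). A1 meets AP tangentially, so TA is at right angles to AP, so AP runs along (−sin -1°, cos -1°); with |AP| = 32.0, P = (63.76, 42.12). Then cos ∠TPA = PT·PA / (|PT||PA|), giving 17.84°.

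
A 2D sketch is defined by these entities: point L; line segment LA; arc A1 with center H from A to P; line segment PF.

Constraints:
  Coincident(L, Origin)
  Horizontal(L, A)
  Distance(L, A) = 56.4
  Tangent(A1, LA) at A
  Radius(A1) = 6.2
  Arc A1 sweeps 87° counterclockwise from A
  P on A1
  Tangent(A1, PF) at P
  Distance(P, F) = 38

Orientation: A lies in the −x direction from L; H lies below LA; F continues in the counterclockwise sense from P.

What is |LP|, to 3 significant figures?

62.9

The tangent condition forces HA to be normal to LA, so H = A + (0, -6.2) = (-56.4, -6.20). On A1, A sits at bearing 90° from H; an 87° counterclockwise sweep puts P at bearing 177°, so P = H + 6.2·(cos 177°, sin 177°) = (-62.6, -5.88). Then |LP| = |P − L| = 62.9.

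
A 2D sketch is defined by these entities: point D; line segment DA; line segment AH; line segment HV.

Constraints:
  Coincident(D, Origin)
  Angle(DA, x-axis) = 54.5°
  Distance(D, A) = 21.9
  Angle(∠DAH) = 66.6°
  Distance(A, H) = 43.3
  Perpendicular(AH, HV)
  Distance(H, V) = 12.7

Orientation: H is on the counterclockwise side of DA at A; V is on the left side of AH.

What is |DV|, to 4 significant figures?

35.38

D is at the origin; DA runs at 54.5° with length 21.9, so A = 21.9·(cos 54.5°, sin 54.5°) = (12.72, 17.83). ∠DAH = 66.6°, so AH runs at 54.5° + (180° − 66.6°) = 167.9° from the x-axis; with |AH| = 43.3, H = A + 43.3·(cos 167.9°, sin 167.9°) = (-29.62, 26.91). AH is perpendicular to HV; with |HV| = 12.7 on the left of AH, V = H + 12.7·(-0.2096, -0.9778) = (-32.28, 14.49). Then |DV| = |V − D| = 35.38.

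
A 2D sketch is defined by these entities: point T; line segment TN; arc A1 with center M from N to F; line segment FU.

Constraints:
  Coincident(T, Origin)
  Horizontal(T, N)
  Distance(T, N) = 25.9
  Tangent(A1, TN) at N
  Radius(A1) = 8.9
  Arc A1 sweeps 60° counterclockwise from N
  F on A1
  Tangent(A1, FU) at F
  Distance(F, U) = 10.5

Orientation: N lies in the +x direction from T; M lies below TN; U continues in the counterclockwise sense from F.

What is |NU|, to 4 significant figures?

18.74

T is at the origin; TN is horizontal with |TN| = 25.9 and N on the +x side, so N = (25.90, 0.000). The tangent condition forces MN to be normal to TN, so M = N + (0, -8.9) = (25.90, -8.900). On A1, N sits at bearing 90° from M; a 60° counterclockwise sweep puts F at bearing 150°, so F = M + 8.9·(cos 150°, sin 150°) = (18.19, -4.450). The tangent condition forces MF to be normal to FU, so FU runs along (−sin 150°, cos 150°); with |FU| = 10.5, U = (12.94, -13.54). Then |NU| = |U − N| = 18.74.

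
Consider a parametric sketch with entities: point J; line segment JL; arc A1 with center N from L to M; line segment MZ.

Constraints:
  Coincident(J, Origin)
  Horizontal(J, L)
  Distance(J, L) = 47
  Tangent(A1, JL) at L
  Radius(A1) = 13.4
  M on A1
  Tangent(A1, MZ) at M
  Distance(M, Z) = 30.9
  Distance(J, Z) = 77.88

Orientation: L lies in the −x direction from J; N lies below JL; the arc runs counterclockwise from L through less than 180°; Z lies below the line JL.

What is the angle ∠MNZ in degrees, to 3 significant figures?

66.6°

Checks: |NM| = 13.40 ✓; ∠(NM, MZ) = 90.00° ✓; |MZ| = 30.90 ✓; |JZ| = 77.88 ✓.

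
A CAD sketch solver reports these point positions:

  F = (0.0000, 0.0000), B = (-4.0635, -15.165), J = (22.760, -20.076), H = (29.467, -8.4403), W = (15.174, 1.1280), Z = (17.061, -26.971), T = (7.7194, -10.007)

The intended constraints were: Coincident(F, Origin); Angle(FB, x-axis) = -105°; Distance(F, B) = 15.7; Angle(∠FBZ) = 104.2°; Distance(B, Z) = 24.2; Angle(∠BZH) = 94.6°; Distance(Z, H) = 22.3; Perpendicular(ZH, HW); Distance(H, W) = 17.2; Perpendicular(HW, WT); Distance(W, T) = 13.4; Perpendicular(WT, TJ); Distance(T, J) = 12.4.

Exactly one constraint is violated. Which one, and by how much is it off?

Distance(T, J) = 12.4 — off by 5.70.

F = (0.00, 0.00) ✓; FB at -105.0° ✓; |FB| = 15.70 ✓; ∠FBZ = 104.2° ✓; |BZ| = 24.20 ✓; ∠BZH = 94.60° ✓; |ZH| = 22.30 ✓; ∠(ZH, HW) = 90.00° ✓; |HW| = 17.20 ✓; ∠(HW, WT) = 90.00° ✓; |WT| = 13.40 ✓; ∠(WT, TJ) = 90.00° ✓; |TJ| = 18.10 ✗.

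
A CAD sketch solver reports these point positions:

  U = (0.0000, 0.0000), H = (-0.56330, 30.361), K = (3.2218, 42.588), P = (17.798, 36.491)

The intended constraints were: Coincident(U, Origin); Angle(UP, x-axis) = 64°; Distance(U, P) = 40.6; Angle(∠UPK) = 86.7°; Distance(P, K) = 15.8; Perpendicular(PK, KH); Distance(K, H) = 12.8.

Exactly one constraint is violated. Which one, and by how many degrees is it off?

Perpendicular(PK, KH) — off by 5.50°.

U = (0.00, 0.00) ✓; UP at 64.00° ✓; |UP| = 40.60 ✓; ∠UPK = 86.70° ✓; |PK| = 15.80 ✓; ∠(PK, KH) = 95.50° ✗; |KH| = 12.80 ✓.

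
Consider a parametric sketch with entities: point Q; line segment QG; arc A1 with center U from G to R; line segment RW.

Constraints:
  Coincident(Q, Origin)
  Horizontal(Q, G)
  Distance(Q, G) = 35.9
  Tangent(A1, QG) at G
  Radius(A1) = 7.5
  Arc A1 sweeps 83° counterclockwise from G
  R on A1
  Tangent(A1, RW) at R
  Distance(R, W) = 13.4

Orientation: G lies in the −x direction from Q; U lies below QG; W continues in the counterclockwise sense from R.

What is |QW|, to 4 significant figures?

49.18

Q is at the origin; QG is horizontal with |QG| = 35.9 and G on the −x side, so G = (-35.90, 0.000). Tangency of A1 to QG means the radius UG is perpendicular to QG, so U = G + (0, -7.5) = (-35.90, -7.500). On A1, G sits at bearing 90° from U; an 83° counterclockwise sweep puts R at bearing 173°, so R = U + 7.5·(cos 173°, sin 173°) = (-43.34, -6.586). A1 meets RW tangentially, so UR is at right angles to RW, so RW runs along (−sin 173°, cos 173°); with |RW| = 13.4, W = (-44.98, -19.89). Then |QW| = |W − Q| = 49.18.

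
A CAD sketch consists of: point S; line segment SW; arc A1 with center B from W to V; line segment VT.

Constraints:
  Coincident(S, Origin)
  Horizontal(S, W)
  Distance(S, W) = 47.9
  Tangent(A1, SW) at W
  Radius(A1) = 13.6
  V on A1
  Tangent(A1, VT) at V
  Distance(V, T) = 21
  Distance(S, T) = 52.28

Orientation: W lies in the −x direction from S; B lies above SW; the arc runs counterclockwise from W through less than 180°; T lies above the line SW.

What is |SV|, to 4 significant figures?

37.82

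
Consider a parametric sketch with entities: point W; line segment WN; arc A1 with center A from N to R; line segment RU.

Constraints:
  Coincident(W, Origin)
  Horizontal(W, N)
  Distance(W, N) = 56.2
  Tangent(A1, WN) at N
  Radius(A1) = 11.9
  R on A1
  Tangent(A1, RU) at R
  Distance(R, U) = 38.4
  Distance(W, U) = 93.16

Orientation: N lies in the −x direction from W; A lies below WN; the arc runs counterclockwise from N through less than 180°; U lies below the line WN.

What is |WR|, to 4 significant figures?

67.30

W is at the origin; WN is horizontal with |WN| = 56.2 and N on the −x side, so N = (-56.20, 0.000). A1 meets WN tangentially, so AN is at right angles to WN, so A = N + (0, -11.9) = (-56.20, -11.90). Since AR ⟂ RU (tangency), |AU| = √(11.9² + 38.4²) = 40.20 regardless of where R sits on A1. So U lies on both circle(W, 93.16) and circle(A, 40.20); the below-WN intersection is U = (-83.41, -41.50). R is the foot of the tangent from U: R = (-66.95, -6.800).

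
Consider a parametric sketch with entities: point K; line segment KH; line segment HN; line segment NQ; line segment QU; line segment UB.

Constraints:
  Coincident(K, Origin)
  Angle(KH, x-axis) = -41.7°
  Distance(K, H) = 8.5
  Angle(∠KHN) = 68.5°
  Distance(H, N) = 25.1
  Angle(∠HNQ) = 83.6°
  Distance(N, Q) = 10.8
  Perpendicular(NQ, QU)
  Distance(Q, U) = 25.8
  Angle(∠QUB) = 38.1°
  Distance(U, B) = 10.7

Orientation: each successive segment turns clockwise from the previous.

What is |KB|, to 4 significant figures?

7.087

K is at the origin; KH runs at -41.7° with length 8.5, so H = (6.346, -5.654). ∠KHN = 68.5° gives HN at -153.2° from the x-axis; with |HN| = 25.1, N = (-16.06, -16.97). ∠HNQ = 83.6° gives NQ at 110.4° from the x-axis; with |NQ| = 10.8, Q = (-19.82, -6.849). NQ ⟂ QU, so QU runs at 20.40°; with |QU| = 25.8, U = (4.360, 2.144). ∠QUB = 38.1° gives UB at -121.5° from the x-axis; with |UB| = 10.7, B = (-1.231, -6.979). Then |KB| = |B − K| = 7.087.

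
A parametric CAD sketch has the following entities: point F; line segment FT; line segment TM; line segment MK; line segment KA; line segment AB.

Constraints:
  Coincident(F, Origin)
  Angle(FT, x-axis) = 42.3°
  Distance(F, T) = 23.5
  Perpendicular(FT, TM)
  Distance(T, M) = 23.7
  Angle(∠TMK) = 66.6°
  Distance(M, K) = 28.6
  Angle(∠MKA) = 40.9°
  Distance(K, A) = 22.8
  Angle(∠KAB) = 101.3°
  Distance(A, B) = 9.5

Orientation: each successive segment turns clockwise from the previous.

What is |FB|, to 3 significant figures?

27.3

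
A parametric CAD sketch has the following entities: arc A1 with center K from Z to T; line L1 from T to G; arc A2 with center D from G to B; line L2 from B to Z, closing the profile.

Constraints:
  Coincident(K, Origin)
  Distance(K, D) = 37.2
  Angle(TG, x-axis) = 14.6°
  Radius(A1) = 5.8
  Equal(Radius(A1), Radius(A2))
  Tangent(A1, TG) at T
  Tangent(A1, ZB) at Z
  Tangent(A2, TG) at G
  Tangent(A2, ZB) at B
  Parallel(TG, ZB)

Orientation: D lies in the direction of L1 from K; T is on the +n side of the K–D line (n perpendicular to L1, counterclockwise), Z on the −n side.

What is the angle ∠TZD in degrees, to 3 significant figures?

81.1°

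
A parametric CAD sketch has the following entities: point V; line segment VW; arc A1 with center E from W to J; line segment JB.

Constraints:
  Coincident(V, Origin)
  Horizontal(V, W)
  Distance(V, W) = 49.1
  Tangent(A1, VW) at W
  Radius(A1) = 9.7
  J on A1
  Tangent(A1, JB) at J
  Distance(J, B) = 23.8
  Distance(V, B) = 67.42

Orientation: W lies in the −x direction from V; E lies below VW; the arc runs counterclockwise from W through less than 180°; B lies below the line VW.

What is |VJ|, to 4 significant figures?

59.62

Checks: |EJ| = 9.700 ✓; ∠(EJ, JB) = 90.00° ✓; |JB| = 23.80 ✓; |VB| = 67.42 ✓.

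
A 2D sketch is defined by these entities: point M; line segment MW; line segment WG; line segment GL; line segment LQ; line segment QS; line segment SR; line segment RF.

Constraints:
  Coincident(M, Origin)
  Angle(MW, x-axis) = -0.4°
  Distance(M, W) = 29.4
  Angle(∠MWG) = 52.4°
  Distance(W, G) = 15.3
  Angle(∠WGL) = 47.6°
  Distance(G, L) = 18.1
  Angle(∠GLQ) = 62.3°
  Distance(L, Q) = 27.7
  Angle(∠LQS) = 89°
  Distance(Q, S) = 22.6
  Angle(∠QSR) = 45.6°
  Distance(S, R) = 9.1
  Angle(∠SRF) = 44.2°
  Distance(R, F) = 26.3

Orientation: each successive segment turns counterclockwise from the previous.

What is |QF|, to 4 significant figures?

25.66

∠QSR = 45.6° gives SR at -117.3° from the x-axis; with |SR| = 9.1, R = (32.06, 15.79). ∠SRF = 44.2° gives RF at 18.50° from the x-axis; with |RF| = 26.3, F = (57.00, 24.13). Then |QF| = |F − Q| = 25.66.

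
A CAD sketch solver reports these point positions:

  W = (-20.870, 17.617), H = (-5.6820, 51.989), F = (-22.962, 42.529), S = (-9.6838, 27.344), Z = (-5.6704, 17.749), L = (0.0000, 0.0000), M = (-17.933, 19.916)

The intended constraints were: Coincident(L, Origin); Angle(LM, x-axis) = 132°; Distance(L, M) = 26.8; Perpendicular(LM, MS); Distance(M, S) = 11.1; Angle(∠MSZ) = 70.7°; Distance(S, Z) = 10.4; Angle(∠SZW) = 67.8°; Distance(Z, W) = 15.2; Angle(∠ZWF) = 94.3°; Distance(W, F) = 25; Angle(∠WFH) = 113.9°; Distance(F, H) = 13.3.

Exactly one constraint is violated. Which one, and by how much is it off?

Distance(F, H) = 13.3 — off by 6.40.

L = (0.00, 0.00) ✓; LM at 132.0° ✓; |LM| = 26.80 ✓; ∠(LM, MS) = 90.00° ✓; |MS| = 11.10 ✓; ∠MSZ = 70.70° ✓; |SZ| = 10.40 ✓; ∠SZW = 67.80° ✓; |ZW| = 15.20 ✓; ∠ZWF = 94.30° ✓; |WF| = 25.00 ✓; ∠WFH = 113.9° ✓; |FH| = 19.70 ✗.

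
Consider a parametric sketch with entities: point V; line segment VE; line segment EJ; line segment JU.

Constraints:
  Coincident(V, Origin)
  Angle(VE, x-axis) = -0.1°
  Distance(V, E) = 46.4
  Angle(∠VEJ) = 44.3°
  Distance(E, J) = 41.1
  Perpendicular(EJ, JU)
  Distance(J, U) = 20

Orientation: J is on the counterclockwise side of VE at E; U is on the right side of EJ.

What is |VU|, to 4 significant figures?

53.00

V is at the origin; VE runs at -0.1° with length 46.4, so E = 46.4·(cos -0.1°, sin -0.1°) = (46.40, -0.08098). ∠VEJ = 44.3°, so EJ runs at -0.1° + (180° − 44.3°) = 135.6° from the x-axis; with |EJ| = 41.1, J = E + 41.1·(cos 135.6°, sin 135.6°) = (17.04, 28.68). EJ is perpendicular to JU; with |JU| = 20.0 on the right of EJ, U = J + 20.0·(0.6997, 0.7145) = (31.03, 42.96). Then |VU| = |U − V| = 53.00.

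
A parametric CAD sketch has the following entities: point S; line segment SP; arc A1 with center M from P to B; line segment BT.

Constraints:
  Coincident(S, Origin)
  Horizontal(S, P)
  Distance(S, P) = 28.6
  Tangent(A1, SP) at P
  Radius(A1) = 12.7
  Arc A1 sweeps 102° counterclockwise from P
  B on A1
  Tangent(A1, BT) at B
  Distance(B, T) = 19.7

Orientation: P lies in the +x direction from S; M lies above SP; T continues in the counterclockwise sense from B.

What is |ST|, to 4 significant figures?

50.61

S is at the origin; S and P share the same y with |SP| = 28.6 and P on the +x side, so P = (28.60, 0.000). The tangent condition forces MP to be normal to SP, so M = P + (0, 12.7) = (28.60, 12.70). On A1, P sits at bearing -90° from M; a 102° counterclockwise sweep puts B at bearing 12°, so B = M + 12.7·(cos 12°, sin 12°) = (41.02, 15.34). The tangent condition forces MB to be normal to BT, so BT runs along (−sin 12°, cos 12°); with |BT| = 19.7, T = (36.93, 34.61). Then |ST| = |T − S| = 50.61.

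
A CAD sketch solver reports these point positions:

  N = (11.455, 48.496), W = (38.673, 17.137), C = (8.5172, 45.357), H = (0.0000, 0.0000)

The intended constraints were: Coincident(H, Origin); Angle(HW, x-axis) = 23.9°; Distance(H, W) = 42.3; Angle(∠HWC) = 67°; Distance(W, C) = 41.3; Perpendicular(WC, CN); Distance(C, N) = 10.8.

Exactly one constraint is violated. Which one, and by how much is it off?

Distance(C, N) = 10.8 — off by 6.50.

H = (0.00, 0.00) ✓; HW at 23.90° ✓; |HW| = 42.30 ✓; ∠HWC = 67.00° ✓; |WC| = 41.30 ✓; ∠(WC, CN) = 90.00° ✓; |CN| = 4.299 ✗.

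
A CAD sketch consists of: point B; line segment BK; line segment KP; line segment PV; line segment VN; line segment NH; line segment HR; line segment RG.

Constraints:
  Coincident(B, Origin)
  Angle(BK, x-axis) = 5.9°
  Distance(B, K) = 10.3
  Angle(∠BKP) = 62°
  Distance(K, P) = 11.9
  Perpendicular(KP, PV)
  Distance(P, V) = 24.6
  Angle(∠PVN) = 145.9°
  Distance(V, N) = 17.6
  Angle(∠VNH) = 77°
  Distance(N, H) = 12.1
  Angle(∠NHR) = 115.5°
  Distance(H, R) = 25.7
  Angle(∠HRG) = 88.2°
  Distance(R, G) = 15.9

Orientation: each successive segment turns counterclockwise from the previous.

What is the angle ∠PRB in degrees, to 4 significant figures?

96.08°

∠VNH = 77.0° gives NH at -9.000° from the x-axis; with |NH| = 12.1, H = (-11.45, -21.00). ∠NHR = 115.5° gives HR at 55.50° from the x-axis; with |HR| = 25.7, R = (3.105, 0.1841). Then cos ∠PRB = RP·RB / (|RP||RB|), giving 96.08°.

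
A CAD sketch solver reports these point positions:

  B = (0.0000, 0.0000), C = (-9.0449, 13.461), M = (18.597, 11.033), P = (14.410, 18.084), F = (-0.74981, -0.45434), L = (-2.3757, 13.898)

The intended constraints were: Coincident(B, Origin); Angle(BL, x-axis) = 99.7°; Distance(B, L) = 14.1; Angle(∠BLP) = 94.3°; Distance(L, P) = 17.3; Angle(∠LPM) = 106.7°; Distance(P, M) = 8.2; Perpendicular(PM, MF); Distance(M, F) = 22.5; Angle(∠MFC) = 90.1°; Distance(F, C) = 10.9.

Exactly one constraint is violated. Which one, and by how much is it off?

Distance(F, C) = 10.9 — off by 5.30.

B = (0.00, 0.00) ✓; BL at 99.70° ✓; |BL| = 14.10 ✓; ∠BLP = 94.30° ✓; |LP| = 17.30 ✓; ∠LPM = 106.7° ✓; |PM| = 8.200 ✓; ∠(PM, MF) = 90.00° ✓; |MF| = 22.50 ✓; ∠MFC = 90.10° ✓; |FC| = 16.20 ✗.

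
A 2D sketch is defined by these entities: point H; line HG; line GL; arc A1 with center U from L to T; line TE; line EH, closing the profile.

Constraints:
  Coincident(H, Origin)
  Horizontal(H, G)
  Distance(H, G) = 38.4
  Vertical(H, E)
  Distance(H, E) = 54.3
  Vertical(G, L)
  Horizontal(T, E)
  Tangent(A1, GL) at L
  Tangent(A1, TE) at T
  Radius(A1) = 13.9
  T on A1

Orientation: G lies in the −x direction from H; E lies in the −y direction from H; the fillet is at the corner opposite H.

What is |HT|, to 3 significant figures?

59.6

H is at the origin; HG is horizontal with |HG| = 38.4 and G on the −x side, so G = (-38.4, 0.00). H and E share the same x with |HE| = 54.3 and E on the −y side, so E = (0.00, -54.3). The virtual corner opposite H is at (-38.4, -54.3). Tangency of A1 to GL means the radius UL is perpendicular to GL and since A1 is tangent to TE there, UT ⟂ TE, with radius 13.9, so the center U sits 13.9 in from both sides at U = (-24.5, -40.4). That places the tangent points at L = (-38.4, -40.4) on GL and T = (-24.5, -54.3) on TE. Then |HT| = |T − H| = 59.6.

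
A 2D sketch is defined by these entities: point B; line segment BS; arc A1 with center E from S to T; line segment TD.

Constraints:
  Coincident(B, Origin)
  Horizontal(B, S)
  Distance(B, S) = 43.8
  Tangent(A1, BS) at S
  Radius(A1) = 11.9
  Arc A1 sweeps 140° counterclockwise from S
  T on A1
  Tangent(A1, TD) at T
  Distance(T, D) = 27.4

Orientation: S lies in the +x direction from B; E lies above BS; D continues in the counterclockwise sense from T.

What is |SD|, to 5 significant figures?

40.867

B is at the origin; BS is horizontal with |BS| = 43.8 and S on the +x side, so S = (43.800, 0.0000). The tangent condition forces ES to be normal to BS, so E = S + (0, 11.9) = (43.800, 11.900). On A1, S sits at bearing -90° from E; a 140° counterclockwise sweep puts T at bearing 50°, so T = E + 11.9·(cos 50°, sin 50°) = (51.449, 21.016). A1 meets TD tangentially, so ET is at right angles to TD, so TD runs along (−sin 50°, cos 50°); with |TD| = 27.4, D = (30.460, 38.628). Then |SD| = |D − S| = 40.867.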